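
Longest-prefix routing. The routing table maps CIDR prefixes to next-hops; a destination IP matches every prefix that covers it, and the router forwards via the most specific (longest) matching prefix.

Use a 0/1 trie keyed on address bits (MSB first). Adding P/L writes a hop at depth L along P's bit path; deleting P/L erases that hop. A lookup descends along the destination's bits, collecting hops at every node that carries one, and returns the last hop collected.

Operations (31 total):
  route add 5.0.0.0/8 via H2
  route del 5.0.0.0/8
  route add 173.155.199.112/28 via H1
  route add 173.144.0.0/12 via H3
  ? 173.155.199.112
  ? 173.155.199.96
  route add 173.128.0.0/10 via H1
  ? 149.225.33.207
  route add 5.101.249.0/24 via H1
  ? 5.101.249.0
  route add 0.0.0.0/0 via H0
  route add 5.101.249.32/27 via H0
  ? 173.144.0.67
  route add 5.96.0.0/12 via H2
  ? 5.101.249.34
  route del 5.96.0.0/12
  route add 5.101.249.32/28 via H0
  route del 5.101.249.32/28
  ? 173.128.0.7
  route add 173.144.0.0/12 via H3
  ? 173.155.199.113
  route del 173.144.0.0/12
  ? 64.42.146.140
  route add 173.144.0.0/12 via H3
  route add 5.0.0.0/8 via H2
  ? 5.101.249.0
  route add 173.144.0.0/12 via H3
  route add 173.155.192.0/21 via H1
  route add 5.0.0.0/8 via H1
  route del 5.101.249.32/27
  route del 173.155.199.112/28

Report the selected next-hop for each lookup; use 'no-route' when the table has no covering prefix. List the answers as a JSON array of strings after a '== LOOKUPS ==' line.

Apply in order:
  add 5.0.0.0/8 -> H2 at depth 8
  - 5.0.0.0/8 clear@8
  add 173.155.199.112/28 -> H1 at depth 28
  add 173.144.0.0/12 -> H3 at depth 12
  Q 173.155.199.112: descend 1010110110011011110001110111 ; hops seen [H3,H1] ; pick H1
  Q 173.155.199.96: descend 101011011001101111000111011 ; hops seen [H3] ; pick H3
  add 173.128.0.0/10 -> H1 at depth 10
  Q 149.225.33.207: descend 10 ; hops seen [∅] ; pick no-route
  add 5.101.249.0/24 -> H1 at depth 24
  Q 5.101.249.0: descend 000001010110010111111001 ; hops seen [H1] ; pick H1
  add 0.0.0.0/0 -> H0 at depth 0
  add 5.101.249.32/27 -> H0 at depth 27
  Q 173.144.0.67: descend 101011011001 ; hops seen [H0,H1,H3] ; pick H3
  add 5.96.0.0/12 -> H2 at depth 12
  Q 5.101.249.34: descend 000001010110010111111001001 ; hops seen [H0,H2,H1,H0] ; pick H0
  - 5.96.0.0/12 clear@12
  add 5.101.249.32/28 -> H0 at depth 28
  - 5.101.249.32/28 clear@28
  Q 173.128.0.7: descend 10101101100 ; hops seen [H0,H1] ; pick H1
  add 173.144.0.0/12 -> H3 at depth 12
  Q 173.155.199.113: descend 1010110110011011110001110111 ; hops seen [H0,H1,H3,H1] ; pick H1
  - 173.144.0.0/12 clear@12
  Q 64.42.146.140: descend 0 ; hops seen [H0] ; pick H0
  add 173.144.0.0/12 -> H3 at depth 12
  add 5.0.0.0/8 -> H2 at depth 8
  Q 5.101.249.0: descend 00000101011001011111100100 ; hops seen [H0,H2,H1] ; pick H1
  add 173.144.0.0/12 -> H3 at depth 12
  add 173.155.192.0/21 -> H1 at depth 21
  add 5.0.0.0/8 -> H1 at depth 8
  - 5.101.249.32/27 clear@27
  - 173.155.199.112/28 clear@28

== LOOKUPS ==
["H1","H3","no-route","H1","H3","H0","H1","H1","H0","H1"]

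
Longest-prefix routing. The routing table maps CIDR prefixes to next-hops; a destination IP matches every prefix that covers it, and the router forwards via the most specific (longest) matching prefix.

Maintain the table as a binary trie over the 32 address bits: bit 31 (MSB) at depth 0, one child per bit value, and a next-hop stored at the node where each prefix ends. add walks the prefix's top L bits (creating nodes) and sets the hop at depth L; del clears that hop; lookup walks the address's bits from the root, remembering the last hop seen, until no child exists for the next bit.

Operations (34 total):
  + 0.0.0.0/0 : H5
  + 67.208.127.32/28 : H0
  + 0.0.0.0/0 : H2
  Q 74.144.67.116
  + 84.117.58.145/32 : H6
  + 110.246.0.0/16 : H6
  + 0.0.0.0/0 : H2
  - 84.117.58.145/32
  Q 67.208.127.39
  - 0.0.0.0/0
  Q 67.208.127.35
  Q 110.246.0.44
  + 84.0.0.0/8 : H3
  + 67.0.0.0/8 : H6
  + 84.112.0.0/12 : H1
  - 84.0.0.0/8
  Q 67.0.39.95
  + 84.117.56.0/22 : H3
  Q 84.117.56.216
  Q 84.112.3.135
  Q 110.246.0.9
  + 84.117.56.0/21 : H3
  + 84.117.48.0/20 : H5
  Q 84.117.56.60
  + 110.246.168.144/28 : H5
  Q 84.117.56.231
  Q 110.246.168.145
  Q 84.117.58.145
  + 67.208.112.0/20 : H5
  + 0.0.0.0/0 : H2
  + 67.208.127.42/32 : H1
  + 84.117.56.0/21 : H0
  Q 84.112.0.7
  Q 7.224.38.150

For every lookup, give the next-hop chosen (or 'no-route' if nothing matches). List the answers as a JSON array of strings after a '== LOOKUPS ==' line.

Trace:
  add 0.0.0.0/0 -> H5 at depth 0
  add 67.208.127.32/28 -> H0 at depth 28
  add 0.0.0.0/0 -> H2 at depth 0
  Q 74.144.67.116: descend 0100 ; hops seen [H2] ; pick H2
  add 84.117.58.145/32 -> H6 at depth 32
  add 110.246.0.0/16 -> H6 at depth 16
  add 0.0.0.0/0 -> H2 at depth 0
  del 84.117.58.145/32 (clear depth 32)
  Q 67.208.127.39: descend 0100001111010000011111110010 ; hops seen [H2,H0] ; pick H0
  del 0.0.0.0/0 (clear depth 0)
  Q 67.208.127.35: descend 0100001111010000011111110010 ; hops seen [H0] ; pick H0
  Q 110.246.0.44: descend 0110111011110110 ; hops seen [H6] ; pick H6
  add 84.0.0.0/8 -> H3 at depth 8
  add 67.0.0.0/8 -> H6 at depth 8
  add 84.112.0.0/12 -> H1 at depth 12
  del 84.0.0.0/8 (clear depth 8)
  Q 67.0.39.95: descend 01000011 ; hops seen [H6] ; pick H6
  add 84.117.56.0/22 -> H3 at depth 22
  Q 84.117.56.216: descend 0101010001110101001110 ; hops seen [H1,H3] ; pick H3
  Q 84.112.3.135: descend 0101010001110 ; hops seen [H1] ; pick H1
  Q 110.246.0.9: descend 0110111011110110 ; hops seen [H6] ; pick H6
  add 84.117.56.0/21 -> H3 at depth 21
  add 84.117.48.0/20 -> H5 at depth 20
  Q 84.117.56.60: descend 0101010001110101001110 ; hops seen [H1,H5,H3,H3] ; pick H3
  add 110.246.168.144/28 -> H5 at depth 28
  Q 84.117.56.231: descend 0101010001110101001110 ; hops seen [H1,H5,H3,H3] ; pick H3
  Q 110.246.168.145: descend 0110111011110110101010001001 ; hops seen [H6,H5] ; pick H5
  Q 84.117.58.145: descend 01010100011101010011101010010001 ; hops seen [H1,H5,H3,H3] ; pick H3
  add 67.208.112.0/20 -> H5 at depth 20
  add 0.0.0.0/0 -> H2 at depth 0
  add 67.208.127.42/32 -> H1 at depth 32
  add 84.117.56.0/21 -> H0 at depth 21
  Q 84.112.0.7: descend 0101010001110 ; hops seen [H2,H1] ; pick H1
  Q 7.224.38.150: descend 0 ; hops seen [H2] ; pick H2

== LOOKUPS ==
["H2","H0","H0","H6","H6","H3","H1","H6","H3","H3","H5","H3","H1","H2"]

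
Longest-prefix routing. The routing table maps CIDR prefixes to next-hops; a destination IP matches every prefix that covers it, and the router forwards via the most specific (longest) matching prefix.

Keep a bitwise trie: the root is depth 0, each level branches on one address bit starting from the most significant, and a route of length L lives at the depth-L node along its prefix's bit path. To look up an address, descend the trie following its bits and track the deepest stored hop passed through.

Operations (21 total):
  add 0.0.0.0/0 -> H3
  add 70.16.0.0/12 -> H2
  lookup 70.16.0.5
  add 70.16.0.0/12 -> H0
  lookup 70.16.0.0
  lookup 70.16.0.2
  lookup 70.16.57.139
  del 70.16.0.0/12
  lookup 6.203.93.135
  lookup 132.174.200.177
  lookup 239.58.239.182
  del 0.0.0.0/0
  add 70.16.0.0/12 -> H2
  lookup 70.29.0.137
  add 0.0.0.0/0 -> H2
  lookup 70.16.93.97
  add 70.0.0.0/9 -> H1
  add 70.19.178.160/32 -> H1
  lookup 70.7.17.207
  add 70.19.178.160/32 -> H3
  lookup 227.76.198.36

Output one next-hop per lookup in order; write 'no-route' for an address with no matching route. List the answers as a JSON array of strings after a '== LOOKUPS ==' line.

Trace:
  add 0.0.0.0/0 -> H3 at depth 0
  add 70.16.0.0/12 -> H2 at depth 12
  ? 70.16.0.5  path d0:H3→d1:-→d2:-→d3:-→d4:-→d5:-→d6:-→d7:-→d8:-→d9:-→d10:-→d11:-→d12:H2  best=H2
  add 70.16.0.0/12 -> H0 at depth 12
  ? 70.16.0.0  path d0:H3→d1:-→d2:-→d3:-→d4:-→d5:-→d6:-→d7:-→d8:-→d9:-→d10:-→d11:-→d12:H0  best=H0
  ? 70.16.0.2  path d0:H3→d1:-→d2:-→d3:-→d4:-→d5:-→d6:-→d7:-→d8:-→d9:-→d10:-→d11:-→d12:H0  best=H0
  ? 70.16.57.139  path d0:H3→d1:-→d2:-→d3:-→d4:-→d5:-→d6:-→d7:-→d8:-→d9:-→d10:-→d11:-→d12:H0  best=H0
  del 70.16.0.0/12 (clear depth 12)
  ? 6.203.93.135  path d0:H3→d1:-  best=H3
  ? 132.174.200.177  path d0:H3  best=H3
  ? 239.58.239.182  path d0:H3  best=H3
  del 0.0.0.0/0 (clear depth 0)
  add 70.16.0.0/12 -> H2 at depth 12
  ? 70.29.0.137  path d0:-→d1:-→d2:-→d3:-→d4:-→d5:-→d6:-→d7:-→d8:-→d9:-→d10:-→d11:-→d12:H2  best=H2
  add 0.0.0.0/0 -> H2 at depth 0
  ? 70.16.93.97  path d0:H2→d1:-→d2:-→d3:-→d4:-→d5:-→d6:-→d7:-→d8:-→d9:-→d10:-→d11:-→d12:H2  best=H2
  add 70.0.0.0/9 -> H1 at depth 9
  add 70.19.178.160/32 -> H1 at depth 32
  ? 70.7.17.207  path d0:H2→d1:-→d2:-→d3:-→d4:-→d5:-→d6:-→d7:-→d8:-→d9:H1→d10:-→d11:-  best=H1
  add 70.19.178.160/32 -> H3 at depth 32
  ? 227.76.198.36  path d0:H2  best=H2

== LOOKUPS ==
["H2","H0","H0","H0","H3","H3","H3","H2","H2","H1","H2"]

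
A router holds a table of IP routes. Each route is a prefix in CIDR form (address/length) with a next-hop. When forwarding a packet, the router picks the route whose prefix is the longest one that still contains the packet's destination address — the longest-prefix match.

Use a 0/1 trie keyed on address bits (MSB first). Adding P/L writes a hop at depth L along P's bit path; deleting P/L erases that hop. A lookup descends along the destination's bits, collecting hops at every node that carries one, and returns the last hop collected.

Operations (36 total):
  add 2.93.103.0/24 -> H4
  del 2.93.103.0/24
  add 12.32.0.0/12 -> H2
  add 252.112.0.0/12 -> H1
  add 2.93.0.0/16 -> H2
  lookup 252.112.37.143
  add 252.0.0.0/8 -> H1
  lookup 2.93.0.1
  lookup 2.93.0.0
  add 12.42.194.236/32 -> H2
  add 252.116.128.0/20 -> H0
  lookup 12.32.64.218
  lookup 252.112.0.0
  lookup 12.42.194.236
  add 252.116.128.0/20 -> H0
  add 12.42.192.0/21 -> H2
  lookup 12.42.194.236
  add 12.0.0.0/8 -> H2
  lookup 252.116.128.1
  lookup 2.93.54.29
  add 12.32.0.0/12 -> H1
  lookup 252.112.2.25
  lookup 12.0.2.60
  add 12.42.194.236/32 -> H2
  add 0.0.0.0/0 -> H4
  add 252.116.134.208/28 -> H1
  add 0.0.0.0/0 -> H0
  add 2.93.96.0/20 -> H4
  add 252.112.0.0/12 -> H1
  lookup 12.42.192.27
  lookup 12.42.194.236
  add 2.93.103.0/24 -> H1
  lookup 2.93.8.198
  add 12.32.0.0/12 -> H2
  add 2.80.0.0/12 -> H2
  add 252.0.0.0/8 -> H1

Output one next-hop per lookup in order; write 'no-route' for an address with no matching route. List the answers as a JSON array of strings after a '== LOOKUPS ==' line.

Trace:
  add 2.93.103.0/24 -> H4 at depth 24
  - 2.93.103.0/24 clear@24
  add 12.32.0.0/12 -> H2 at depth 12
  add 252.112.0.0/12 -> H1 at depth 12
  add 2.93.0.0/16 -> H2 at depth 16
  ? 252.112.37.143  path d0:-→d1:-→d2:-→d3:-→d4:-→d5:-→d6:-→d7:-→d8:-→d9:-→d10:-→d11:-→d12:H1  best=H1
  add 252.0.0.0/8 -> H1 at depth 8
  ? 2.93.0.1  path d0:-→d1:-→d2:-→d3:-→d4:-→d5:-→d6:-→d7:-→d8:-→d9:-→d10:-→d11:-→d12:-→d13:-→d14:-→d15:-→d16:H2→d17:-  best=H2
  ? 2.93.0.0  path d0:-→d1:-→d2:-→d3:-→d4:-→d5:-→d6:-→d7:-→d8:-→d9:-→d10:-→d11:-→d12:-→d13:-→d14:-→d15:-→d16:H2→d17:-  best=H2
  add 12.42.194.236/32 -> H2 at depth 32
  add 252.116.128.0/20 -> H0 at depth 20
  ? 12.32.64.218  path d0:-→d1:-→d2:-→d3:-→d4:-→d5:-→d6:-→d7:-→d8:-→d9:-→d10:-→d11:-→d12:H2  best=H2
  ? 252.112.0.0  path d0:-→d1:-→d2:-→d3:-→d4:-→d5:-→d6:-→d7:-→d8:H1→d9:-→d10:-→d11:-→d12:H1→d13:-  best=H1
  ? 12.42.194.236  path d0:-→d1:-→d2:-→d3:-→d4:-→d5:-→d6:-→d7:-→d8:-→d9:-→d10:-→d11:-→d12:H2→d13:-→d14:-→d15:-→d16:-→d17:-→d18:-→d19:-→d20:-→d21:-→d22:-→d23:-→d24:-→d25:-→d26:-→d27:-→d28:-→d29:-→d30:-→d31:-→d32:H2  best=H2
  add 252.116.128.0/20 -> H0 at depth 20
  add 12.42.192.0/21 -> H2 at depth 21
  ? 12.42.194.236  path d0:-→d1:-→d2:-→d3:-→d4:-→d5:-→d6:-→d7:-→d8:-→d9:-→d10:-→d11:-→d12:H2→d13:-→d14:-→d15:-→d16:-→d17:-→d18:-→d19:-→d20:-→d21:H2→d22:-→d23:-→d24:-→d25:-→d26:-→d27:-→d28:-→d29:-→d30:-→d31:-→d32:H2  best=H2
  add 12.0.0.0/8 -> H2 at depth 8
  ? 252.116.128.1  path d0:-→d1:-→d2:-→d3:-→d4:-→d5:-→d6:-→d7:-→d8:H1→d9:-→d10:-→d11:-→d12:H1→d13:-→d14:-→d15:-→d16:-→d17:-→d18:-→d19:-→d20:H0  best=H0
  ? 2.93.54.29  path d0:-→d1:-→d2:-→d3:-→d4:-→d5:-→d6:-→d7:-→d8:-→d9:-→d10:-→d11:-→d12:-→d13:-→d14:-→d15:-→d16:H2→d17:-  best=H2
  add 12.32.0.0/12 -> H1 at depth 12
  ? 252.112.2.25  path d0:-→d1:-→d2:-→d3:-→d4:-→d5:-→d6:-→d7:-→d8:H1→d9:-→d10:-→d11:-→d12:H1→d13:-  best=H1
  ? 12.0.2.60  path d0:-→d1:-→d2:-→d3:-→d4:-→d5:-→d6:-→d7:-→d8:H2→d9:-→d10:-  best=H2
  add 12.42.194.236/32 -> H2 at depth 32
  add 0.0.0.0/0 -> H4 at depth 0
  add 252.116.134.208/28 -> H1 at depth 28
  add 0.0.0.0/0 -> H0 at depth 0
  add 2.93.96.0/20 -> H4 at depth 20
  add 252.112.0.0/12 -> H1 at depth 12
  ? 12.42.192.27  path d0:H0→d1:-→d2:-→d3:-→d4:-→d5:-→d6:-→d7:-→d8:H2→d9:-→d10:-→d11:-→d12:H1→d13:-→d14:-→d15:-→d16:-→d17:-→d18:-→d19:-→d20:-→d21:H2→d22:-  best=H2
  ? 12.42.194.236  path d0:H0→d1:-→d2:-→d3:-→d4:-→d5:-→d6:-→d7:-→d8:H2→d9:-→d10:-→d11:-→d12:H1→d13:-→d14:-→d15:-→d16:-→d17:-→d18:-→d19:-→d20:-→d21:H2→d22:-→d23:-→d24:-→d25:-→d26:-→d27:-→d28:-→d29:-→d30:-→d31:-→d32:H2  best=H2
  add 2.93.103.0/24 -> H1 at depth 24
  ? 2.93.8.198  path d0:H0→d1:-→d2:-→d3:-→d4:-→d5:-→d6:-→d7:-→d8:-→d9:-→d10:-→d11:-→d12:-→d13:-→d14:-→d15:-→d16:H2→d17:-  best=H2
  add 12.32.0.0/12 -> H2 at depth 12
  add 2.80.0.0/12 -> H2 at depth 12
  add 252.0.0.0/8 -> H1 at depth 8

== LOOKUPS ==
["H1","H2","H2","H2","H1","H2","H2","H0","H2","H1","H2","H2","H2","H2"]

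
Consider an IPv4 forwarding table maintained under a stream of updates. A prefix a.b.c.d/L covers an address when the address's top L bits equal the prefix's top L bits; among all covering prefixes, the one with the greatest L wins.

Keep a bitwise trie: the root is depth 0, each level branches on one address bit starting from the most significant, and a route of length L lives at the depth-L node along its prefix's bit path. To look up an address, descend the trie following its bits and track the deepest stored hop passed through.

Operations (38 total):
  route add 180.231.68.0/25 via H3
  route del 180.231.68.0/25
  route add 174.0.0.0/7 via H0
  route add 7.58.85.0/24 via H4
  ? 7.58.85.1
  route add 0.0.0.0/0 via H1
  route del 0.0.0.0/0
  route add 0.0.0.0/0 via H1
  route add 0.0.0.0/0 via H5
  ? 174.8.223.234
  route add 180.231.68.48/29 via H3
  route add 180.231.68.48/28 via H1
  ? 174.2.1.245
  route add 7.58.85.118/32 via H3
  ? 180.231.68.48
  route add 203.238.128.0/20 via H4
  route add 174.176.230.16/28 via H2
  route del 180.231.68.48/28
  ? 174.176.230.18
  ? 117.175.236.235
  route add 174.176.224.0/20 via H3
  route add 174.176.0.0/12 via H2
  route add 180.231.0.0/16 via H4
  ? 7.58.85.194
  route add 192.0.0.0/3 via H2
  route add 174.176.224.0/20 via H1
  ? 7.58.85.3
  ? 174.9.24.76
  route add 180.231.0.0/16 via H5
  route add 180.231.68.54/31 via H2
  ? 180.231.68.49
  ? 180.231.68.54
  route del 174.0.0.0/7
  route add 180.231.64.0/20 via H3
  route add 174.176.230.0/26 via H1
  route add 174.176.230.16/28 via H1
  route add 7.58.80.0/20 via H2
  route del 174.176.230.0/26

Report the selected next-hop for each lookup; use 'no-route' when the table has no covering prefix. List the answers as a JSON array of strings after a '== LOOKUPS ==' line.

Apply in order:
  add 180.231.68.0/25 -> H3 at depth 25
  del 180.231.68.0/25 (clear depth 25)
  add 174.0.0.0/7 -> H0 at depth 7
  add 7.58.85.0/24 -> H4 at depth 24
  ? 7.58.85.1  path d0:-→d1:-→d2:-→d3:-→d4:-→d5:-→d6:-→d7:-→d8:-→d9:-→d10:-→d11:-→d12:-→d13:-→d14:-→d15:-→d16:-→d17:-→d18:-→d19:-→d20:-→d21:-→d22:-→d23:-→d24:H4  best=H4
  add 0.0.0.0/0 -> H1 at depth 0
  del 0.0.0.0/0 (clear depth 0)
  add 0.0.0.0/0 -> H1 at depth 0
  add 0.0.0.0/0 -> H5 at depth 0
  ? 174.8.223.234  path d0:H5→d1:-→d2:-→d3:-→d4:-→d5:-→d6:-→d7:H0  best=H0
  add 180.231.68.48/29 -> H3 at depth 29
  add 180.231.68.48/28 -> H1 at depth 28
  ? 174.2.1.245  path d0:H5→d1:-→d2:-→d3:-→d4:-→d5:-→d6:-→d7:H0  best=H0
  add 7.58.85.118/32 -> H3 at depth 32
  ? 180.231.68.48  path d0:H5→d1:-→d2:-→d3:-→d4:-→d5:-→d6:-→d7:-→d8:-→d9:-→d10:-→d11:-→d12:-→d13:-→d14:-→d15:-→d16:-→d17:-→d18:-→d19:-→d20:-→d21:-→d22:-→d23:-→d24:-→d25:-→d26:-→d27:-→d28:H1→d29:H3  best=H3
  add 203.238.128.0/20 -> H4 at depth 20
  add 174.176.230.16/28 -> H2 at depth 28
  del 180.231.68.48/28 (clear depth 28)
  ? 174.176.230.18  path d0:H5→d1:-→d2:-→d3:-→d4:-→d5:-→d6:-→d7:H0→d8:-→d9:-→d10:-→d11:-→d12:-→d13:-→d14:-→d15:-→d16:-→d17:-→d18:-→d19:-→d20:-→d21:-→d22:-→d23:-→d24:-→d25:-→d26:-→d27:-→d28:H2  best=H2
  ? 117.175.236.235  path d0:H5→d1:-  best=H5
  add 174.176.224.0/20 -> H3 at depth 20
  add 174.176.0.0/12 -> H2 at depth 12
  add 180.231.0.0/16 -> H4 at depth 16
  ? 7.58.85.194  path d0:H5→d1:-→d2:-→d3:-→d4:-→d5:-→d6:-→d7:-→d8:-→d9:-→d10:-→d11:-→d12:-→d13:-→d14:-→d15:-→d16:-→d17:-→d18:-→d19:-→d20:-→d21:-→d22:-→d23:-→d24:H4  best=H4
  add 192.0.0.0/3 -> H2 at depth 3
  add 174.176.224.0/20 -> H1 at depth 20
  ? 7.58.85.3  path d0:H5→d1:-→d2:-→d3:-→d4:-→d5:-→d6:-→d7:-→d8:-→d9:-→d10:-→d11:-→d12:-→d13:-→d14:-→d15:-→d16:-→d17:-→d18:-→d19:-→d20:-→d21:-→d22:-→d23:-→d24:H4→d25:-  best=H4
  ? 174.9.24.76  path d0:H5→d1:-→d2:-→d3:-→d4:-→d5:-→d6:-→d7:H0→d8:-  best=H0
  add 180.231.0.0/16 -> H5 at depth 16
  add 180.231.68.54/31 -> H2 at depth 31
  ? 180.231.68.49  path d0:H5→d1:-→d2:-→d3:-→d4:-→d5:-→d6:-→d7:-→d8:-→d9:-→d10:-→d11:-→d12:-→d13:-→d14:-→d15:-→d16:H5→d17:-→d18:-→d19:-→d20:-→d21:-→d22:-→d23:-→d24:-→d25:-→d26:-→d27:-→d28:-→d29:H3  best=H3
  ? 180.231.68.54  path d0:H5→d1:-→d2:-→d3:-→d4:-→d5:-→d6:-→d7:-→d8:-→d9:-→d10:-→d11:-→d12:-→d13:-→d14:-→d15:-→d16:H5→d17:-→d18:-→d19:-→d20:-→d21:-→d22:-→d23:-→d24:-→d25:-→d26:-→d27:-→d28:-→d29:H3→d30:-→d31:H2  best=H2
  del 174.0.0.0/7 (clear depth 7)
  add 180.231.64.0/20 -> H3 at depth 20
  add 174.176.230.0/26 -> H1 at depth 26
  add 174.176.230.16/28 -> H1 at depth 28
  add 7.58.80.0/20 -> H2 at depth 20
  del 174.176.230.0/26 (clear depth 26)

== LOOKUPS ==
["H4","H0","H0","H3","H2","H5","H4","H4","H0","H3","H2"]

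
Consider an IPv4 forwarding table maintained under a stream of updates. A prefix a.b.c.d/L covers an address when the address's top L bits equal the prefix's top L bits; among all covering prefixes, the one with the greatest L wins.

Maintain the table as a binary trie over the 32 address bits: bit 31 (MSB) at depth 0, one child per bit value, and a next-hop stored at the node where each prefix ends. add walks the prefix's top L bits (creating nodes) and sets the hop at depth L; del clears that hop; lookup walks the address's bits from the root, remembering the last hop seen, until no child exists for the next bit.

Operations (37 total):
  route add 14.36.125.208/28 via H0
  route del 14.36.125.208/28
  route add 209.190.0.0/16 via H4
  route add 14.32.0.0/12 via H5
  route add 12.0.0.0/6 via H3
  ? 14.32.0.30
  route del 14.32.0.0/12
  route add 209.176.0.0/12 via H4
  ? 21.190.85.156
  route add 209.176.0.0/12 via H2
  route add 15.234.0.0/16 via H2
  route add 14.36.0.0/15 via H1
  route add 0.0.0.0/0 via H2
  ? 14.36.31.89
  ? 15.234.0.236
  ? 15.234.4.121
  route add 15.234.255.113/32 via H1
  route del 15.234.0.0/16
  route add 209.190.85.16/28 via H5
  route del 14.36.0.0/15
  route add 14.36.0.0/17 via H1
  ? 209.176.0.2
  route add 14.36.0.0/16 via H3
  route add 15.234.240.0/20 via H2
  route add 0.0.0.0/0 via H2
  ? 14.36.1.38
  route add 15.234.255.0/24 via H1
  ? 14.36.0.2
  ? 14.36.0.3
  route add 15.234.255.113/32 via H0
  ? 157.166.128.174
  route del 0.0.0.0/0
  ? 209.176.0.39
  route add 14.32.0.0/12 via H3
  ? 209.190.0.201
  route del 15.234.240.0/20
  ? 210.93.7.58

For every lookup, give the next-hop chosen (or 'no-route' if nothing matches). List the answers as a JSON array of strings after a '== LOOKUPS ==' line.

Trace:
  add 14.36.125.208/28 -> H0 at depth 28
  del 14.36.125.208/28 (clear depth 28)
  add 209.190.0.0/16 -> H4 at depth 16
  add 14.32.0.0/12 -> H5 at depth 12
  add 12.0.0.0/6 -> H3 at depth 6
  ? 14.32.0.30  path d0:-→d1:-→d2:-→d3:-→d4:-→d5:-→d6:H3→d7:-→d8:-→d9:-→d10:-→d11:-→d12:H5→d13:-  best=H5
  del 14.32.0.0/12 (clear depth 12)
  add 209.176.0.0/12 -> H4 at depth 12
  ? 21.190.85.156  path d0:-→d1:-→d2:-→d3:-  best=no-route
  add 209.176.0.0/12 -> H2 at depth 12
  add 15.234.0.0/16 -> H2 at depth 16
  add 14.36.0.0/15 -> H1 at depth 15
  add 0.0.0.0/0 -> H2 at depth 0
  ? 14.36.31.89  path d0:H2→d1:-→d2:-→d3:-→d4:-→d5:-→d6:H3→d7:-→d8:-→d9:-→d10:-→d11:-→d12:-→d13:-→d14:-→d15:H1→d16:-→d17:-  best=H1
  ? 15.234.0.236  path d0:H2→d1:-→d2:-→d3:-→d4:-→d5:-→d6:H3→d7:-→d8:-→d9:-→d10:-→d11:-→d12:-→d13:-→d14:-→d15:-→d16:H2  best=H2
  ? 15.234.4.121  path d0:H2→d1:-→d2:-→d3:-→d4:-→d5:-→d6:H3→d7:-→d8:-→d9:-→d10:-→d11:-→d12:-→d13:-→d14:-→d15:-→d16:H2  best=H2
  add 15.234.255.113/32 -> H1 at depth 32
  del 15.234.0.0/16 (clear depth 16)
  add 209.190.85.16/28 -> H5 at depth 28
  del 14.36.0.0/15 (clear depth 15)
  add 14.36.0.0/17 -> H1 at depth 17
  ? 209.176.0.2  path d0:H2→d1:-→d2:-→d3:-→d4:-→d5:-→d6:-→d7:-→d8:-→d9:-→d10:-→d11:-→d12:H2  best=H2
  add 14.36.0.0/16 -> H3 at depth 16
  add 15.234.240.0/20 -> H2 at depth 20
  add 0.0.0.0/0 -> H2 at depth 0
  ? 14.36.1.38  path d0:H2→d1:-→d2:-→d3:-→d4:-→d5:-→d6:H3→d7:-→d8:-→d9:-→d10:-→d11:-→d12:-→d13:-→d14:-→d15:-→d16:H3→d17:H1  best=H1
  add 15.234.255.0/24 -> H1 at depth 24
  ? 14.36.0.2  path d0:H2→d1:-→d2:-→d3:-→d4:-→d5:-→d6:H3→d7:-→d8:-→d9:-→d10:-→d11:-→d12:-→d13:-→d14:-→d15:-→d16:H3→d17:H1  best=H1
  ? 14.36.0.3  path d0:H2→d1:-→d2:-→d3:-→d4:-→d5:-→d6:H3→d7:-→d8:-→d9:-→d10:-→d11:-→d12:-→d13:-→d14:-→d15:-→d16:H3→d17:H1  best=H1
  add 15.234.255.113/32 -> H0 at depth 32
  ? 157.166.128.174  path d0:H2→d1:-  best=H2
  del 0.0.0.0/0 (clear depth 0)
  ? 209.176.0.39  path d0:-→d1:-→d2:-→d3:-→d4:-→d5:-→d6:-→d7:-→d8:-→d9:-→d10:-→d11:-→d12:H2  best=H2
  add 14.32.0.0/12 -> H3 at depth 12
  ? 209.190.0.201  path d0:-→d1:-→d2:-→d3:-→d4:-→d5:-→d6:-→d7:-→d8:-→d9:-→d10:-→d11:-→d12:H2→d13:-→d14:-→d15:-→d16:H4→d17:-  best=H4
  del 15.234.240.0/20 (clear depth 20)
  ? 210.93.7.58  path d0:-→d1:-→d2:-→d3:-→d4:-→d5:-→d6:-  best=no-route

== LOOKUPS ==
["H5","no-route","H1","H2","H2","H2","H1","H1","H1","H2","H2","H4","no-route"]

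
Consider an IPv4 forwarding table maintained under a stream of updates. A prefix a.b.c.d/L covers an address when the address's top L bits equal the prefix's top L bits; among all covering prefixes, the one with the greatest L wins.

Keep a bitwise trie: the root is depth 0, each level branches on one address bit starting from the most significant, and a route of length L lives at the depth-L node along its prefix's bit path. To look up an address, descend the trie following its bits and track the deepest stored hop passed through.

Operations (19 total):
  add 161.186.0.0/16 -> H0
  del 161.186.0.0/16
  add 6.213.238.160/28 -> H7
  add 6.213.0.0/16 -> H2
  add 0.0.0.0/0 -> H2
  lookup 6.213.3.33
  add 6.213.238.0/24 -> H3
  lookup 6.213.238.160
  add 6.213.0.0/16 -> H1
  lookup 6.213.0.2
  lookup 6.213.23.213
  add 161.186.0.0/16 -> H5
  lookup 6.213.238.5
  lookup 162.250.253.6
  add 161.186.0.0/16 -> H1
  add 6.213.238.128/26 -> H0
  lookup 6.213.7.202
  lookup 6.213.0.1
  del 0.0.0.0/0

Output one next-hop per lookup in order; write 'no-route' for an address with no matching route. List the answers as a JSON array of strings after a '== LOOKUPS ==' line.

Process each operation:
  + 161.186.0.0/16 (H0) depth=16
  - 161.186.0.0/16 clear@16
  + 6.213.238.160/28 (H7) depth=28
  + 6.213.0.0/16 (H2) depth=16
  + 0.0.0.0/0 (H2) depth=0
  Q 6.213.3.33: descend 0000011011010101 ; hops seen [H2,H2] ; pick H2
  + 6.213.238.0/24 (H3) depth=24
  Q 6.213.238.160: descend 0000011011010101111011101010 ; hops seen [H2,H2,H3,H7] ; pick H7
  + 6.213.0.0/16 (H1) depth=16
  Q 6.213.0.2: descend 0000011011010101 ; hops seen [H2,H1] ; pick H1
  Q 6.213.23.213: descend 0000011011010101 ; hops seen [H2,H1] ; pick H1
  + 161.186.0.0/16 (H5) depth=16
  Q 6.213.238.5: descend 000001101101010111101110 ; hops seen [H2,H1,H3] ; pick H3
  Q 162.250.253.6: descend 101000 ; hops seen [H2] ; pick H2
  + 161.186.0.0/16 (H1) depth=16
  + 6.213.238.128/26 (H0) depth=26
  Q 6.213.7.202: descend 0000011011010101 ; hops seen [H2,H1] ; pick H1
  Q 6.213.0.1: descend 0000011011010101 ; hops seen [H2,H1] ; pick H1
  - 0.0.0.0/0 clear@0

== LOOKUPS ==
["H2","H7","H1","H1","H3","H2","H1","H1"]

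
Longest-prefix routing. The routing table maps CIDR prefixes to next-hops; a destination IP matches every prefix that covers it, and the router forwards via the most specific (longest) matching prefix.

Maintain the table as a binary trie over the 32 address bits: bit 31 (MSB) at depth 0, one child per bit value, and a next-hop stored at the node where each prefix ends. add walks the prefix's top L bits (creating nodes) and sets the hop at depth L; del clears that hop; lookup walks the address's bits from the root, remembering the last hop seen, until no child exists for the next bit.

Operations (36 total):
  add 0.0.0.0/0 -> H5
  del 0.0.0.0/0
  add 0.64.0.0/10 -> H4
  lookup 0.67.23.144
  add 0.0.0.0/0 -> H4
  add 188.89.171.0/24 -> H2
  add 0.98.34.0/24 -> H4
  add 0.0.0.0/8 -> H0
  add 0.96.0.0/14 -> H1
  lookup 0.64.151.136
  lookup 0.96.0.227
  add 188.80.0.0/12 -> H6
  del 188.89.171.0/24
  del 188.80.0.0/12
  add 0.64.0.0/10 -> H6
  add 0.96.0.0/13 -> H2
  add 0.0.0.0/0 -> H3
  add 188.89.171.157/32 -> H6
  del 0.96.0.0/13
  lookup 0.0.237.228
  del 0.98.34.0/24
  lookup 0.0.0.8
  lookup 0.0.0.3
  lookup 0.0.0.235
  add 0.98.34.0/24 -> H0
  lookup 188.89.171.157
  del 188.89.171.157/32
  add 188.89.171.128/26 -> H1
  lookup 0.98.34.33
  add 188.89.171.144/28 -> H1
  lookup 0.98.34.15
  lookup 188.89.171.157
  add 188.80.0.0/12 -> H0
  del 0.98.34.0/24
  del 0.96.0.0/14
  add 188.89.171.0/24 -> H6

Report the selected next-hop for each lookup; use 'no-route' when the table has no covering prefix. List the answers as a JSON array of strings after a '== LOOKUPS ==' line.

Process each operation:
  add 0.0.0.0/0 -> H5 at depth 0
  del 0.0.0.0/0 (clear depth 0)
  add 0.64.0.0/10 -> H4 at depth 10
  lookup 0.67.23.144: bits 0000000001 walk d0:-→d1:-→d2:-→d3:-→d4:-→d5:-→d6:-→d7:-→d8:-→d9:-→d10:H4 -> H4
  add 0.0.0.0/0 -> H4 at depth 0
  add 188.89.171.0/24 -> H2 at depth 24
  add 0.98.34.0/24 -> H4 at depth 24
  add 0.0.0.0/8 -> H0 at depth 8
  add 0.96.0.0/14 -> H1 at depth 14
  lookup 0.64.151.136: bits 0000000001 walk d0:H4→d1:-→d2:-→d3:-→d4:-→d5:-→d6:-→d7:-→d8:H0→d9:-→d10:H4 -> H4
  lookup 0.96.0.227: bits 00000000011000 walk d0:H4→d1:-→d2:-→d3:-→d4:-→d5:-→d6:-→d7:-→d8:H0→d9:-→d10:H4→d11:-→d12:-→d13:-→d14:H1 -> H1
  add 188.80.0.0/12 -> H6 at depth 12
  del 188.89.171.0/24 (clear depth 24)
  del 188.80.0.0/12 (clear depth 12)
  add 0.64.0.0/10 -> H6 at depth 10
  add 0.96.0.0/13 -> H2 at depth 13
  add 0.0.0.0/0 -> H3 at depth 0
  add 188.89.171.157/32 -> H6 at depth 32
  del 0.96.0.0/13 (clear depth 13)
  lookup 0.0.237.228: bits 000000000 walk d0:H3→d1:-→d2:-→d3:-→d4:-→d5:-→d6:-→d7:-→d8:H0→d9:- -> H0
  del 0.98.34.0/24 (clear depth 24)
  lookup 0.0.0.8: bits 000000000 walk d0:H3→d1:-→d2:-→d3:-→d4:-→d5:-→d6:-→d7:-→d8:H0→d9:- -> H0
  lookup 0.0.0.3: bits 000000000 walk d0:H3→d1:-→d2:-→d3:-→d4:-→d5:-→d6:-→d7:-→d8:H0→d9:- -> H0
  lookup 0.0.0.235: bits 000000000 walk d0:H3→d1:-→d2:-→d3:-→d4:-→d5:-→d6:-→d7:-→d8:H0→d9:- -> H0
  add 0.98.34.0/24 -> H0 at depth 24
  lookup 188.89.171.157: bits 10111100010110011010101110011101 walk d0:H3→d1:-→d2:-→d3:-→d4:-→d5:-→d6:-→d7:-→d8:-→d9:-→d10:-→d11:-→d12:-→d13:-→d14:-→d15:-→d16:-→d17:-→d18:-→d19:-→d20:-→d21:-→d22:-→d23:-→d24:-→d25:-→d26:-→d27:-→d28:-→d29:-→d30:-→d31:-→d32:H6 -> H6
  del 188.89.171.157/32 (clear depth 32)
  add 188.89.171.128/26 -> H1 at depth 26
  lookup 0.98.34.33: bits 000000000110001000100010 walk d0:H3→d1:-→d2:-→d3:-→d4:-→d5:-→d6:-→d7:-→d8:H0→d9:-→d10:H6→d11:-→d12:-→d13:-→d14:H1→d15:-→d16:-→d17:-→d18:-→d19:-→d20:-→d21:-→d22:-→d23:-→d24:H0 -> H0
  add 188.89.171.144/28 -> H1 at depth 28
  lookup 0.98.34.15: bits 000000000110001000100010 walk d0:H3→d1:-→d2:-→d3:-→d4:-→d5:-→d6:-→d7:-→d8:H0→d9:-→d10:H6→d11:-→d12:-→d13:-→d14:H1→d15:-→d16:-→d17:-→d18:-→d19:-→d20:-→d21:-→d22:-→d23:-→d24:H0 -> H0
  lookup 188.89.171.157: bits 10111100010110011010101110011101 walk d0:H3→d1:-→d2:-→d3:-→d4:-→d5:-→d6:-→d7:-→d8:-→d9:-→d10:-→d11:-→d12:-→d13:-→d14:-→d15:-→d16:-→d17:-→d18:-→d19:-→d20:-→d21:-→d22:-→d23:-→d24:-→d25:-→d26:H1→d27:-→d28:H1→d29:-→d30:-→d31:-→d32:- -> H1
  add 188.80.0.0/12 -> H0 at depth 12
  del 0.98.34.0/24 (clear depth 24)
  del 0.96.0.0/14 (clear depth 14)
  add 188.89.171.0/24 -> H6 at depth 24

== LOOKUPS ==
["H4","H4","H1","H0","H0","H0","H0","H6","H0","H0","H1"]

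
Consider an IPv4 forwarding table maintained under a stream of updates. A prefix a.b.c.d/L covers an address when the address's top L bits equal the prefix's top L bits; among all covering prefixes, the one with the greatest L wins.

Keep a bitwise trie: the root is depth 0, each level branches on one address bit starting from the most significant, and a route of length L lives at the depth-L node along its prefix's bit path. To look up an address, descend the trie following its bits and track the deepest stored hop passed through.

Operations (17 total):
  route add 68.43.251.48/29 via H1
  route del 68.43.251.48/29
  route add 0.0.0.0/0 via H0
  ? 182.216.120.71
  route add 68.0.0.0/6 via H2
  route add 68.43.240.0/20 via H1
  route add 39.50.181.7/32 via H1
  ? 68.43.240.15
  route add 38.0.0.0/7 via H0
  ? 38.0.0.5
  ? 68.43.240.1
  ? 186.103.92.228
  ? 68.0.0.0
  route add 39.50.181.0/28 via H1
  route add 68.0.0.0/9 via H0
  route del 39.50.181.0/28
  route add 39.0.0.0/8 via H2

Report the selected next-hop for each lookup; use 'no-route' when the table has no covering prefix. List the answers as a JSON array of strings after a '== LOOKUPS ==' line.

Process each operation:
  + 68.43.251.48/29 (H1) depth=29
  del 68.43.251.48/29 (clear depth 29)
  + 0.0.0.0/0 (H0) depth=0
  lookup 182.216.120.71: bits ε walk d0:H0 -> H0
  + 68.0.0.0/6 (H2) depth=6
  + 68.43.240.0/20 (H1) depth=20
  + 39.50.181.7/32 (H1) depth=32
  lookup 68.43.240.15: bits 01000100001010111111 walk d0:H0→d1:-→d2:-→d3:-→d4:-→d5:-→d6:H2→d7:-→d8:-→d9:-→d10:-→d11:-→d12:-→d13:-→d14:-→d15:-→d16:-→d17:-→d18:-→d19:-→d20:H1 -> H1
  + 38.0.0.0/7 (H0) depth=7
  lookup 38.0.0.5: bits 0010011 walk d0:H0→d1:-→d2:-→d3:-→d4:-→d5:-→d6:-→d7:H0 -> H0
  lookup 68.43.240.1: bits 01000100001010111111 walk d0:H0→d1:-→d2:-→d3:-→d4:-→d5:-→d6:H2→d7:-→d8:-→d9:-→d10:-→d11:-→d12:-→d13:-→d14:-→d15:-→d16:-→d17:-→d18:-→d19:-→d20:H1 -> H1
  lookup 186.103.92.228: bits ε walk d0:H0 -> H0
  lookup 68.0.0.0: bits 0100010000 walk d0:H0→d1:-→d2:-→d3:-→d4:-→d5:-→d6:H2→d7:-→d8:-→d9:-→d10:- -> H2
  + 39.50.181.0/28 (H1) depth=28
  + 68.0.0.0/9 (H0) depth=9
  del 39.50.181.0/28 (clear depth 28)
  + 39.0.0.0/8 (H2) depth=8

== LOOKUPS ==
["H0","H1","H0","H1","H0","H2"]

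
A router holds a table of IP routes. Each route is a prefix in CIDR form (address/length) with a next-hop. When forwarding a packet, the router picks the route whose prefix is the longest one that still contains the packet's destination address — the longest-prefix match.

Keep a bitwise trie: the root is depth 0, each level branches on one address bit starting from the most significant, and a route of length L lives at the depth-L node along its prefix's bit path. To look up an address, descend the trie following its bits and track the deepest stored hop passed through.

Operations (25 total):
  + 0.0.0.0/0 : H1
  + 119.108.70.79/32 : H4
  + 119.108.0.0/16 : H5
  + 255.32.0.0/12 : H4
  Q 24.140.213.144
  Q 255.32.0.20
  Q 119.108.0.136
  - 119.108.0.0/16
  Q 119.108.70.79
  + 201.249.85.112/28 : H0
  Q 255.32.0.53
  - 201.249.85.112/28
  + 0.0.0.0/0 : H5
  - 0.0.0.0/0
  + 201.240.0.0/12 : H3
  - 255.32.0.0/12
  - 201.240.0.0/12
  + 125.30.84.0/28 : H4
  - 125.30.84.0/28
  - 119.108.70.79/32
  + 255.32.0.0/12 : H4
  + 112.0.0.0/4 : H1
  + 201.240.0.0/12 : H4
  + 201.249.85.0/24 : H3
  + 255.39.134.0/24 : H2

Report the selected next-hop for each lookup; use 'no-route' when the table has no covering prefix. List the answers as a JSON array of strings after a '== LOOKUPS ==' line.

Apply in order:
  + 0.0.0.0/0 (H1) depth=0
  + 119.108.70.79/32 (H4) depth=32
  + 119.108.0.0/16 (H5) depth=16
  + 255.32.0.0/12 (H4) depth=12
  Q 24.140.213.144: descend 0 ; hops seen [H1] ; pick H1
  Q 255.32.0.20: descend 111111110010 ; hops seen [H1,H4] ; pick H4
  Q 119.108.0.136: descend 01110111011011000 ; hops seen [H1,H5] ; pick H5
  del 119.108.0.0/16 (clear depth 16)
  Q 119.108.70.79: descend 01110111011011000100011001001111 ; hops seen [H1,H4] ; pick H4
  + 201.249.85.112/28 (H0) depth=28
  Q 255.32.0.53: descend 111111110010 ; hops seen [H1,H4] ; pick H4
  del 201.249.85.112/28 (clear depth 28)
  + 0.0.0.0/0 (H5) depth=0
  del 0.0.0.0/0 (clear depth 0)
  + 201.240.0.0/12 (H3) depth=12
  del 255.32.0.0/12 (clear depth 12)
  del 201.240.0.0/12 (clear depth 12)
  + 125.30.84.0/28 (H4) depth=28
  del 125.30.84.0/28 (clear depth 28)
  del 119.108.70.79/32 (clear depth 32)
  + 255.32.0.0/12 (H4) depth=12
  + 112.0.0.0/4 (H1) depth=4
  + 201.240.0.0/12 (H4) depth=12
  + 201.249.85.0/24 (H3) depth=24
  + 255.39.134.0/24 (H2) depth=24

== LOOKUPS ==
["H1","H4","H5","H4","H4"]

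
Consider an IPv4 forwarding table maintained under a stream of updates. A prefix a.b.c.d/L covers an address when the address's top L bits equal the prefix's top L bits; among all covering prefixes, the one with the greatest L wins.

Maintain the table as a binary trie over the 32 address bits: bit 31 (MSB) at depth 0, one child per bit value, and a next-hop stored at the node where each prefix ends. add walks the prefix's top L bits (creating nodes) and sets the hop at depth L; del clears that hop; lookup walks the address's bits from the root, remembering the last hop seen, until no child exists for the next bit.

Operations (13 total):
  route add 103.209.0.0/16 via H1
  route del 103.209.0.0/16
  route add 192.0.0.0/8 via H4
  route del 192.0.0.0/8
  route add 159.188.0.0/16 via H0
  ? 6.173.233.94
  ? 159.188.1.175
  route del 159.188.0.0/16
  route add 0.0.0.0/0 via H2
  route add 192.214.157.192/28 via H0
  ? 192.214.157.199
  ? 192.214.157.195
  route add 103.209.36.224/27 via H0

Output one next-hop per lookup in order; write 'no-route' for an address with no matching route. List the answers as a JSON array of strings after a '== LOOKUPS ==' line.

Trace:
  add 103.209.0.0/16 -> H1 at depth 16
  del 103.209.0.0/16 (clear depth 16)
  add 192.0.0.0/8 -> H4 at depth 8
  del 192.0.0.0/8 (clear depth 8)
  add 159.188.0.0/16 -> H0 at depth 16
  Q 6.173.233.94: descend 0 ; hops seen [∅] ; pick no-route
  Q 159.188.1.175: descend 1001111110111100 ; hops seen [H0] ; pick H0
  del 159.188.0.0/16 (clear depth 16)
  add 0.0.0.0/0 -> H2 at depth 0
  add 192.214.157.192/28 -> H0 at depth 28
  Q 192.214.157.199: descend 1100000011010110100111011100 ; hops seen [H2,H0] ; pick H0
  Q 192.214.157.195: descend 1100000011010110100111011100 ; hops seen [H2,H0] ; pick H0
  add 103.209.36.224/27 -> H0 at depth 27

== LOOKUPS ==
["no-route","H0","H0","H0"]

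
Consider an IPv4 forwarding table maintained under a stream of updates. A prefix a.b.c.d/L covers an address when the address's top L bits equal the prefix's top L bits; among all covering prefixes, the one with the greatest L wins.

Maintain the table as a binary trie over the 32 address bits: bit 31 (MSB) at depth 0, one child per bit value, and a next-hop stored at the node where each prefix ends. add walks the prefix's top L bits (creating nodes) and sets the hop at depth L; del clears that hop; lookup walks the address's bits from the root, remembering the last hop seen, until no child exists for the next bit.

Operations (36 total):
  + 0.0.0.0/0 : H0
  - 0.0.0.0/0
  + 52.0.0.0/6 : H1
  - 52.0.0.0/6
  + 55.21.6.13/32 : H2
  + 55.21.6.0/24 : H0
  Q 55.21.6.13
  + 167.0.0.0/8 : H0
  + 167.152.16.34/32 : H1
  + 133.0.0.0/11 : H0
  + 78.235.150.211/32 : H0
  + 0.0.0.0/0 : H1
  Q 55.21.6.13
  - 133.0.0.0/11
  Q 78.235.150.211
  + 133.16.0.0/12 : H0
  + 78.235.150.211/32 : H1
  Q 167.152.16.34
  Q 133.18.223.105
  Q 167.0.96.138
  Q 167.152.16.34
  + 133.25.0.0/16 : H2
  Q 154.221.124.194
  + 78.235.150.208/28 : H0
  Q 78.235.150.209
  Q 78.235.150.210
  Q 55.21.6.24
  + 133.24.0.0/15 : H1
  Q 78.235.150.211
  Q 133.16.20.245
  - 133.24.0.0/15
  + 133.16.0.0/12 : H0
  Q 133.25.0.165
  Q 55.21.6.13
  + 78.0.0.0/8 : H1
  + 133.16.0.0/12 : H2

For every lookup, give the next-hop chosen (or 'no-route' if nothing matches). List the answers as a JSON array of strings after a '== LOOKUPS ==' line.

Trace:
  add 0.0.0.0/0 -> H0 at depth 0
  - 0.0.0.0/0 clear@0
  add 52.0.0.0/6 -> H1 at depth 6
  - 52.0.0.0/6 clear@6
  add 55.21.6.13/32 -> H2 at depth 32
  add 55.21.6.0/24 -> H0 at depth 24
  Q 55.21.6.13: descend 00110111000101010000011000001101 ; hops seen [H0,H2] ; pick H2
  add 167.0.0.0/8 -> H0 at depth 8
  add 167.152.16.34/32 -> H1 at depth 32
  add 133.0.0.0/11 -> H0 at depth 11
  add 78.235.150.211/32 -> H0 at depth 32
  add 0.0.0.0/0 -> H1 at depth 0
  Q 55.21.6.13: descend 00110111000101010000011000001101 ; hops seen [H1,H0,H2] ; pick H2
  - 133.0.0.0/11 clear@11
  Q 78.235.150.211: descend 01001110111010111001011011010011 ; hops seen [H1,H0] ; pick H0
  add 133.16.0.0/12 -> H0 at depth 12
  add 78.235.150.211/32 -> H1 at depth 32
  Q 167.152.16.34: descend 10100111100110000001000000100010 ; hops seen [H1,H0,H1] ; pick H1
  Q 133.18.223.105: descend 100001010001 ; hops seen [H1,H0] ; pick H0
  Q 167.0.96.138: descend 10100111 ; hops seen [H1,H0] ; pick H0
  Q 167.152.16.34: descend 10100111100110000001000000100010 ; hops seen [H1,H0,H1] ; pick H1
  add 133.25.0.0/16 -> H2 at depth 16
  Q 154.221.124.194: descend 100 ; hops seen [H1] ; pick H1
  add 78.235.150.208/28 -> H0 at depth 28
  Q 78.235.150.209: descend 010011101110101110010110110100 ; hops seen [H1,H0] ; pick H0
  Q 78.235.150.210: descend 0100111011101011100101101101001 ; hops seen [H1,H0] ; pick H0
  Q 55.21.6.24: descend 001101110001010100000110000 ; hops seen [H1,H0] ; pick H0
  add 133.24.0.0/15 -> H1 at depth 15
  Q 78.235.150.211: descend 01001110111010111001011011010011 ; hops seen [H1,H0,H1] ; pick H1
  Q 133.16.20.245: descend 100001010001 ; hops seen [H1,H0] ; pick H0
  - 133.24.0.0/15 clear@15
  add 133.16.0.0/12 -> H0 at depth 12
  Q 133.25.0.165: descend 1000010100011001 ; hops seen [H1,H0,H2] ; pick H2
  Q 55.21.6.13: descend 00110111000101010000011000001101 ; hops seen [H1,H0,H2] ; pick H2
  add 78.0.0.0/8 -> H1 at depth 8
  add 133.16.0.0/12 -> H2 at depth 12

== LOOKUPS ==
["H2","H2","H0","H1","H0","H0","H1","H1","H0","H0","H0","H1","H0","H2","H2"]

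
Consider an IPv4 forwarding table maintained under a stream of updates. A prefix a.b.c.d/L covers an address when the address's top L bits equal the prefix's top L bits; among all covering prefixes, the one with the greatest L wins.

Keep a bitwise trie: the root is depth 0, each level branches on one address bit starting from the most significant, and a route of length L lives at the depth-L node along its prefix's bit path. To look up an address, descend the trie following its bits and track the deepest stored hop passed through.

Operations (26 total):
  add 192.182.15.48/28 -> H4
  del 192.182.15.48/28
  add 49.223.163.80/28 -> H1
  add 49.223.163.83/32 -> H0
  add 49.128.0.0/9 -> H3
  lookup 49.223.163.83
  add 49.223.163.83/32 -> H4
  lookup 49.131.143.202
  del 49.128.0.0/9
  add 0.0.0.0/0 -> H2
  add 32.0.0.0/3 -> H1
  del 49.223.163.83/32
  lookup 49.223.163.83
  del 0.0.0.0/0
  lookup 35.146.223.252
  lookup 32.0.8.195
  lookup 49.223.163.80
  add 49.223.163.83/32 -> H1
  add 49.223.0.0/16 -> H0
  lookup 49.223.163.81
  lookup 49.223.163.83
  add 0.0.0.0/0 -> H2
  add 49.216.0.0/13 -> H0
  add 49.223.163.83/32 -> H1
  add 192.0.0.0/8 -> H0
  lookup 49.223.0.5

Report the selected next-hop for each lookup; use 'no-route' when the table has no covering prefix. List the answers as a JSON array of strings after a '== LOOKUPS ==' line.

Trace:
  add 192.182.15.48/28 -> H4 at depth 28
  del 192.182.15.48/28 (clear depth 28)
  add 49.223.163.80/28 -> H1 at depth 28
  add 49.223.163.83/32 -> H0 at depth 32
  add 49.128.0.0/9 -> H3 at depth 9
  Q 49.223.163.83: descend 00110001110111111010001101010011 ; hops seen [H3,H1,H0] ; pick H0
  add 49.223.163.83/32 -> H4 at depth 32
  Q 49.131.143.202: descend 001100011 ; hops seen [H3] ; pick H3
  del 49.128.0.0/9 (clear depth 9)
  add 0.0.0.0/0 -> H2 at depth 0
  add 32.0.0.0/3 -> H1 at depth 3
  del 49.223.163.83/32 (clear depth 32)
  Q 49.223.163.83: descend 00110001110111111010001101010011 ; hops seen [H2,H1,H1] ; pick H1
  del 0.0.0.0/0 (clear depth 0)
  Q 35.146.223.252: descend 001 ; hops seen [H1] ; pick H1
  Q 32.0.8.195: descend 001 ; hops seen [H1] ; pick H1
  Q 49.223.163.80: descend 001100011101111110100011010100 ; hops seen [H1,H1] ; pick H1
  add 49.223.163.83/32 -> H1 at depth 32
  add 49.223.0.0/16 -> H0 at depth 16
  Q 49.223.163.81: descend 001100011101111110100011010100 ; hops seen [H1,H0,H1] ; pick H1
  Q 49.223.163.83: descend 00110001110111111010001101010011 ; hops seen [H1,H0,H1,H1] ; pick H1
  add 0.0.0.0/0 -> H2 at depth 0
  add 49.216.0.0/13 -> H0 at depth 13
  add 49.223.163.83/32 -> H1 at depth 32
  add 192.0.0.0/8 -> H0 at depth 8
  Q 49.223.0.5: descend 0011000111011111 ; hops seen [H2,H1,H0,H0] ; pick H0

== LOOKUPS ==
["H0","H3","H1","H1","H1","H1","H1","H1","H0"]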